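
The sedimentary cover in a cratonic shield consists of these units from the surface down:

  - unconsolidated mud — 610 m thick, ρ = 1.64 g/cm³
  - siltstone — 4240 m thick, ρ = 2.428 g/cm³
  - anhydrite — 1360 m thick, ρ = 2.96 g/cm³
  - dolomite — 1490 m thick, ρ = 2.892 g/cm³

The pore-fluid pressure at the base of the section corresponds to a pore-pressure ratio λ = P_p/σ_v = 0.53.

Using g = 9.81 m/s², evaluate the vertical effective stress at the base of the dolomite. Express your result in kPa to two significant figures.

91000 kPa

Overburden (lithostatic) stress σ_v:
unconsolidated mud: 1640 kg/m³ × 9.81 m/s² × 610 m = 9.814×10^6 Pa = 9.814 MPa
siltstone: 2428 kg/m³ × 9.81 m/s² × 4240 m = 1.010×10^8 Pa = 101.0 MPa
anhydrite: 2960 kg/m³ × 9.81 m/s² × 1360 m = 3.949×10^7 Pa = 39.49 MPa
dolomite: 2892 kg/m³ × 9.81 m/s² × 1490 m = 4.227×10^7 Pa = 42.27 MPa
Total = 9.814 + 101.0 + 39.49 + 42.27 = 192.57 MPa
Pore pressure P_p = λ·σ_v = 0.53 × 192.6 MPa = 102.1 MPa
Effective stress σ' = σ_v − P_p = 192.6 − 102.1 = 90.507 MPa = 90507 kPa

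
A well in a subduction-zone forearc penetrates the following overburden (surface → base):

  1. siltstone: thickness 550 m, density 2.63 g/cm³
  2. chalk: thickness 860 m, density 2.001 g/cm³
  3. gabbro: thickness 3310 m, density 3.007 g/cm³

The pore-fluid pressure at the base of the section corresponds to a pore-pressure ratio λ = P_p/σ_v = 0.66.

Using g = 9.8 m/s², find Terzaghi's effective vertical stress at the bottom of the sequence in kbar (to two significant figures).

0.44 kbar

Overburden (lithostatic) stress σ_v:
siltstone: 2630 kg/m³ × 9.8 m/s² × 550 m = 1.418×10^7 Pa = 14.18 MPa
chalk: 2001 kg/m³ × 9.8 m/s² × 860 m = 1.686×10^7 Pa = 16.86 MPa
gabbro: 3007 kg/m³ × 9.8 m/s² × 3310 m = 9.754×10^7 Pa = 97.54 MPa
Total = 14.18 + 16.86 + 97.54 = 128.58 MPa
Pore pressure P_p = λ·σ_v = 0.66 × 128.6 MPa = 84.86 MPa
Effective stress σ' = σ_v − P_p = 128.6 − 84.86 = 43.718 MPa = 0.43718 kbar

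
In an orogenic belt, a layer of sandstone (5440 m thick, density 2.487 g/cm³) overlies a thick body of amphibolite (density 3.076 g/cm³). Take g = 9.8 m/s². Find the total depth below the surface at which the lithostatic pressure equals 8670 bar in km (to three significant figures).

29.8 km

Pressure at base of upper layers: 2487×9.8×5440 = 1.326×10^8 Pa = 1326 bar
Remaining pressure to be supplied by amphibolite: 8.670×10^8 − 1.326×10^8 = 7.344×10^8 Pa
Additional depth in amphibolite = 7.344×10^8 Pa / (3076 kg/m³ × 9.8 m/s²) = 24363 m
Total depth = 5440 m + 24363 m = 29803 m
= 29.803 km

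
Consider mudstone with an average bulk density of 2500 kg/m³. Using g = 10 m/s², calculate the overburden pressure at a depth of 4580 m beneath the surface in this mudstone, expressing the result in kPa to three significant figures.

mudstone: 2500 kg/m³ × 10 m/s² × 4580 m = 1.145×10^8 Pa = 1.145×10^5 kPa

114000 kPa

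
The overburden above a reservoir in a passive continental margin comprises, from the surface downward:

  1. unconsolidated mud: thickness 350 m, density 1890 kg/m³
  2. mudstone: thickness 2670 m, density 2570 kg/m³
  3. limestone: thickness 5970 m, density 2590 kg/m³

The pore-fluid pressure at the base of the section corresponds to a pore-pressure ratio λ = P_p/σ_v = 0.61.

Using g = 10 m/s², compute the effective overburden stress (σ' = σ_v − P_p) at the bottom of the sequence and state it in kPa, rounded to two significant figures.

90000 kPa

Overburden (lithostatic) stress σ_v:
unconsolidated mud: 1890 kg/m³ × 10 m/s² × 350 m = 6.615×10^6 Pa = 6.615 MPa
mudstone: 2570 kg/m³ × 10 m/s² × 2670 m = 6.862×10^7 Pa = 68.62 MPa
limestone: 2590 kg/m³ × 10 m/s² × 5970 m = 1.546×10^8 Pa = 154.6 MPa
Total = 6.615 + 68.62 + 154.6 = 229.86 MPa
Pore pressure P_p = λ·σ_v = 0.61 × 229.9 MPa = 140.2 MPa
Effective stress σ' = σ_v − P_p = 229.9 − 140.2 = 89.644 MPa = 89644 kPa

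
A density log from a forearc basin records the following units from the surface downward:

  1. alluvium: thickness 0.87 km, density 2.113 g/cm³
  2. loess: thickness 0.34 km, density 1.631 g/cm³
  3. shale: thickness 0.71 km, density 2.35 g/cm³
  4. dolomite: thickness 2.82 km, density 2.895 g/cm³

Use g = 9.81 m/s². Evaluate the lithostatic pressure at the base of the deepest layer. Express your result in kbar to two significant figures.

1.2 kbar

alluvium: 2113 kg/m³ × 9.81 m/s² × 870 m = 1.803×10^7 Pa = 0.1803 kbar
loess: 1631 kg/m³ × 9.81 m/s² × 340 m = 5.440×10^6 Pa = 0.05440 kbar
shale: 2350 kg/m³ × 9.81 m/s² × 710 m = 1.637×10^7 Pa = 0.1637 kbar
dolomite: 2895 kg/m³ × 9.81 m/s² × 2820 m = 8.009×10^7 Pa = 0.8009 kbar
Total = 0.1803 + 0.05440 + 0.1637 + 0.8009 = 1.1993 kbar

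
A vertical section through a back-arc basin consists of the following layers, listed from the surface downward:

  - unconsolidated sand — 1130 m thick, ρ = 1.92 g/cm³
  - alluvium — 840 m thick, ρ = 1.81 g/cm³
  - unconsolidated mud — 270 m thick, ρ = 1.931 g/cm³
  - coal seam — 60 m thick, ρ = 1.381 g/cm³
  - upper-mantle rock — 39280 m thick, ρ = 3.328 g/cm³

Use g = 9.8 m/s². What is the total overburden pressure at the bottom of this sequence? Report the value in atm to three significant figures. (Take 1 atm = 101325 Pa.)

13100 atm

unconsolidated sand: 1920 kg/m³ × 9.8 m/s² × 1130 m = 2.126×10^7 Pa = 209.8 atm
alluvium: 1810 kg/m³ × 9.8 m/s² × 840 m = 1.490×10^7 Pa = 147.1 atm
unconsolidated mud: 1931 kg/m³ × 9.8 m/s² × 270 m = 5.109×10^6 Pa = 50.43 atm
coal seam: 1381 kg/m³ × 9.8 m/s² × 60 m = 8.120×10^5 Pa = 8.014 atm
upper-mantle rock: 3328 kg/m³ × 9.8 m/s² × 39280 m = 1.281×10^9 Pa = 12643 atm
Total = 209.8 + 147.1 + 50.43 + 8.014 + 12643 = 13059 atm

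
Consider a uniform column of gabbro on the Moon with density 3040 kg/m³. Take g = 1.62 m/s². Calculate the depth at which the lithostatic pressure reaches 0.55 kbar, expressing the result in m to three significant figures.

11200 m

h = P/(ρg) = 0.55 kbar / (3040 kg/m³ × 1.62 m/s²) = 5.500×10^7 Pa / 4924.8 Pa/m = 11168 m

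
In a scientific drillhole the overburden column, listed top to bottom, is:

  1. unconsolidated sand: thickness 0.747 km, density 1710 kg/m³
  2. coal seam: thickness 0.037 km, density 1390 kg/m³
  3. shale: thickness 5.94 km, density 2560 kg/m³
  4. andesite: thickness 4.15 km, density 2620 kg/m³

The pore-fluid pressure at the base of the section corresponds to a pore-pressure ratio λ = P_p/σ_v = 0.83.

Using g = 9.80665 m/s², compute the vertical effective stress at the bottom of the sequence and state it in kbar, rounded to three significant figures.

Overburden (lithostatic) stress σ_v:
unconsolidated sand: 1710 kg/m³ × 9.80665 m/s² × 747 m = 1.253×10^7 Pa = 12.53 MPa
coal seam: 1390 kg/m³ × 9.80665 m/s² × 37 m = 5.044×10^5 Pa = 0.5044 MPa
shale: 2560 kg/m³ × 9.80665 m/s² × 5940 m = 1.491×10^8 Pa = 149.1 MPa
andesite: 2620 kg/m³ × 9.80665 m/s² × 4150 m = 1.066×10^8 Pa = 106.6 MPa
Total = 12.53 + 0.5044 + 149.1 + 106.6 = 268.78 MPa
Pore pressure P_p = λ·σ_v = 0.83 × 268.8 MPa = 223.1 MPa
Effective stress σ' = σ_v − P_p = 268.8 − 223.1 = 45.693 MPa = 0.45693 kbar

0.457 kbar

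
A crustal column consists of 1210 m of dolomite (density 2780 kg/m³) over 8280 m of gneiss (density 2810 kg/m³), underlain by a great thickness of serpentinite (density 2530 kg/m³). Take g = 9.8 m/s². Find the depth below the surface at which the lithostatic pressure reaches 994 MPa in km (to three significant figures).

Pressure at base of upper layers: 2780×9.8×1210 + 2810×9.8×8280 = 2.610×10^8 Pa = 261.0 MPa
Remaining pressure to be supplied by serpentinite: 9.940×10^8 − 2.610×10^8 = 7.330×10^8 Pa
Additional depth in serpentinite = 7.330×10^8 Pa / (2530 kg/m³ × 9.8 m/s²) = 29564 m
Total depth = 9490 m + 29564 m = 39054 m
= 39.054 km

39.1 km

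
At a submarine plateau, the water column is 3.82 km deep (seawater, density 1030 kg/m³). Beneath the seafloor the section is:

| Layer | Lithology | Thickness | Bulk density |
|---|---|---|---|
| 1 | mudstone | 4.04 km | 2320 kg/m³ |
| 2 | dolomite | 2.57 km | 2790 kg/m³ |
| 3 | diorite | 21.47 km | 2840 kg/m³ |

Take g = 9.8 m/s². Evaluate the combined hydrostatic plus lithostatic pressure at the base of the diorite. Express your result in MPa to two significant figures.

seawater: 1030 kg/m³ × 9.8 m/s² × 3820 m = 3.856×10^7 Pa = 38.56 MPa
mudstone: 2320 kg/m³ × 9.8 m/s² × 4040 m = 9.185×10^7 Pa = 91.85 MPa
dolomite: 2790 kg/m³ × 9.8 m/s² × 2570 m = 7.027×10^7 Pa = 70.27 MPa
diorite: 2840 kg/m³ × 9.8 m/s² × 21470 m = 5.976×10^8 Pa = 597.6 MPa
Total = 38.56 + 91.85 + 70.27 + 597.6 = 798.23 MPa

800 MPa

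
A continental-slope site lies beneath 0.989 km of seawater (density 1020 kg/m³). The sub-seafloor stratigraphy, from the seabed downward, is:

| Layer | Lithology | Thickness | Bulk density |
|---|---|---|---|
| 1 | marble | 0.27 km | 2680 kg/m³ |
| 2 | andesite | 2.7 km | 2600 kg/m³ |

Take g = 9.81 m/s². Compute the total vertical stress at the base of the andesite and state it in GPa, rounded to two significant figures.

0.086 GPa

seawater: 1020 kg/m³ × 9.81 m/s² × 989 m = 9.896×10^6 Pa = 9.896×10^-3 GPa
marble: 2680 kg/m³ × 9.81 m/s² × 270 m = 7.099×10^6 Pa = 7.099×10^-3 GPa
andesite: 2600 kg/m³ × 9.81 m/s² × 2700 m = 6.887×10^7 Pa = 0.06887 GPa
Total = 9.896×10^-3 + 7.099×10^-3 + 0.06887 = 0.085861 GPa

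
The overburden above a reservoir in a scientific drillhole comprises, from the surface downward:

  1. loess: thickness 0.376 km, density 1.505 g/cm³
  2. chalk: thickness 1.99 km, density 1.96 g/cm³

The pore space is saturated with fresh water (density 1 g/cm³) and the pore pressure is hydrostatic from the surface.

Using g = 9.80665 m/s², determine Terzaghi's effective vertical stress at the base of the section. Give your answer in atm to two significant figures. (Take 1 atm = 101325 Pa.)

200 atm

Overburden (lithostatic) stress σ_v:
loess: 1505 kg/m³ × 9.80665 m/s² × 376 m = 5.549×10^6 Pa = 5.549 MPa
chalk: 1960 kg/m³ × 9.80665 m/s² × 1990 m = 3.825×10^7 Pa = 38.25 MPa
Total = 5.549 + 38.25 = 43.799 MPa
Pore pressure P_p = 1000 kg/m³ × 9.80665 m/s² × 2366 m = 2.320×10^7 Pa = 23.20 MPa
Effective stress σ' = σ_v − P_p = 43.80 − 23.20 = 20.597 MPa = 203.27 atm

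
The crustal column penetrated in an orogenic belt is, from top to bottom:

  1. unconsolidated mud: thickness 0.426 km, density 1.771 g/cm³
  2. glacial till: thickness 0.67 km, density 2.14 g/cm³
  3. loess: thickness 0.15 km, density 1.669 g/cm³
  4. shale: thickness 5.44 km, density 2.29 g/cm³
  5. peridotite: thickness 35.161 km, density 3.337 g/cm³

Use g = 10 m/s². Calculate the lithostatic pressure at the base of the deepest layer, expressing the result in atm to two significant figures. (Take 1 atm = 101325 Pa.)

13000 atm

unconsolidated mud: 1771 kg/m³ × 10 m/s² × 426 m = 7.544×10^6 Pa = 74.46 atm
glacial till: 2140 kg/m³ × 10 m/s² × 670 m = 1.434×10^7 Pa = 141.5 atm
loess: 1669 kg/m³ × 10 m/s² × 150 m = 2.503×10^6 Pa = 24.71 atm
shale: 2290 kg/m³ × 10 m/s² × 5440 m = 1.246×10^8 Pa = 1229 atm
peridotite: 3337 kg/m³ × 10 m/s² × 35161 m = 1.173×10^9 Pa = 11580 atm
Total = 74.46 + 141.5 + 24.71 + 1229 + 11580 = 13050 atm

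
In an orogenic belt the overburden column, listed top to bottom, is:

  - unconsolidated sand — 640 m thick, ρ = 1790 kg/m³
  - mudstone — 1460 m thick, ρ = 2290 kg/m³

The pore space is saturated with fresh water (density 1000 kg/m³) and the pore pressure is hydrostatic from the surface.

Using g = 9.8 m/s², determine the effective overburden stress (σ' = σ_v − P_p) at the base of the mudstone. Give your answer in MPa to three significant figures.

Overburden (lithostatic) stress σ_v:
unconsolidated sand: 1790 kg/m³ × 9.8 m/s² × 640 m = 1.123×10^7 Pa = 11.23 MPa
mudstone: 2290 kg/m³ × 9.8 m/s² × 1460 m = 3.277×10^7 Pa = 32.77 MPa
Total = 11.23 + 32.77 = 43.992 MPa
Pore pressure P_p = 1000 kg/m³ × 9.8 m/s² × 2100 m = 2.058×10^7 Pa = 20.58 MPa
Effective stress σ' = σ_v − P_p = 43.99 − 20.58 = 23.412 MPa

23.4 MPa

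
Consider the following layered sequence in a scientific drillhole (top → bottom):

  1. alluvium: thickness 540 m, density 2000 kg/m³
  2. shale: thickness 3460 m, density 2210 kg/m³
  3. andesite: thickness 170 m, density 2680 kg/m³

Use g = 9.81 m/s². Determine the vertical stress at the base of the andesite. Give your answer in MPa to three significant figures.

90.1 MPa

alluvium: 2000 kg/m³ × 9.81 m/s² × 540 m = 1.059×10^7 Pa = 10.59 MPa
shale: 2210 kg/m³ × 9.81 m/s² × 3460 m = 7.501×10^7 Pa = 75.01 MPa
andesite: 2680 kg/m³ × 9.81 m/s² × 170 m = 4.469×10^6 Pa = 4.469 MPa
Total = 10.59 + 75.01 + 4.469 = 90.077 MPa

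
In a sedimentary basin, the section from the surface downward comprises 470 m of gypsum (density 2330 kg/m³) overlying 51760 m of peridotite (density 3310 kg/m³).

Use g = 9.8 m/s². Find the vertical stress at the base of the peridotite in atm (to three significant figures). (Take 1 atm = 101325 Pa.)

16700 atm

gypsum: 2330 kg/m³ × 9.8 m/s² × 470 m = 1.073×10^7 Pa = 105.9 atm
peridotite: 3310 kg/m³ × 9.8 m/s² × 51760 m = 1.679×10^9 Pa = 16570 atm
Total = 105.9 + 16570 = 16676 atm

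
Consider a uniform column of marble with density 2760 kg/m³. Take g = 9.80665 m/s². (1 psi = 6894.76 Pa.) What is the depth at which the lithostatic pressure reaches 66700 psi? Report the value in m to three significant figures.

h = P/(ρg) = 66700 psi / (2760 kg/m³ × 9.80665 m/s²) = 4.599×10^8 Pa / 27066 Pa/m = 16991 m

17000 m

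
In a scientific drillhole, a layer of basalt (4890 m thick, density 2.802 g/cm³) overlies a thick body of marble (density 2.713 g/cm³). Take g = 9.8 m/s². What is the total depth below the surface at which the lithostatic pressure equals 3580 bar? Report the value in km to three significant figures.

13.3 km

Pressure at base of upper layers: 2802×9.8×4890 = 1.343×10^8 Pa = 1343 bar
Remaining pressure to be supplied by marble: 3.580×10^8 − 1.343×10^8 = 2.237×10^8 Pa
Additional depth in marble = 2.237×10^8 Pa / (2713 kg/m³ × 9.8 m/s²) = 8414.6 m
Total depth = 4890 m + 8414.6 m = 13305 m
= 13.305 km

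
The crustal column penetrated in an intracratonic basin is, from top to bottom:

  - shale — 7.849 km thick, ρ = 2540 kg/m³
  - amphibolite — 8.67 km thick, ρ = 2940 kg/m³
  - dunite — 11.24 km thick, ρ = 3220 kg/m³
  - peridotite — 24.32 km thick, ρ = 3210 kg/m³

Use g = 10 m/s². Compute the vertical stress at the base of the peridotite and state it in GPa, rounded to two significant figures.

shale: 2540 kg/m³ × 10 m/s² × 7849 m = 1.994×10^8 Pa = 0.1994 GPa
amphibolite: 2940 kg/m³ × 10 m/s² × 8670 m = 2.549×10^8 Pa = 0.2549 GPa
dunite: 3220 kg/m³ × 10 m/s² × 11240 m = 3.619×10^8 Pa = 0.3619 GPa
peridotite: 3210 kg/m³ × 10 m/s² × 24320 m = 7.807×10^8 Pa = 0.7807 GPa
Total = 0.1994 + 0.2549 + 0.3619 + 0.7807 = 1.5969 GPa

1.6 GPa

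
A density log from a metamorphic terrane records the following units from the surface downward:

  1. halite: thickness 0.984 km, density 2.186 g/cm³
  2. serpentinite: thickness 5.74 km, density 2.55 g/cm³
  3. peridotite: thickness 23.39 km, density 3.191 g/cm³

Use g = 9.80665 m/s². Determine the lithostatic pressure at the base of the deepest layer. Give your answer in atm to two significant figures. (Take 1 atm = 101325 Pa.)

8800 atm

halite: 2186 kg/m³ × 9.80665 m/s² × 984 m = 2.109×10^7 Pa = 208.2 atm
serpentinite: 2550 kg/m³ × 9.80665 m/s² × 5740 m = 1.435×10^8 Pa = 1417 atm
peridotite: 3191 kg/m³ × 9.80665 m/s² × 23390 m = 7.319×10^8 Pa = 7224 atm
Total = 208.2 + 1417 + 7224 = 8848.5 atm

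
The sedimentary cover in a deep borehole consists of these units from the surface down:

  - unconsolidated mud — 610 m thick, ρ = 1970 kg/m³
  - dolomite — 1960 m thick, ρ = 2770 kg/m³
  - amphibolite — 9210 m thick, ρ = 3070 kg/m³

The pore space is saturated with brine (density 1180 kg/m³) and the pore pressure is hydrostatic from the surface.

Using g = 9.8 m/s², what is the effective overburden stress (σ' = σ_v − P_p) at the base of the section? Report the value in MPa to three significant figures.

206 MPa

Overburden (lithostatic) stress σ_v:
unconsolidated mud: 1970 kg/m³ × 9.8 m/s² × 610 m = 1.178×10^7 Pa = 11.78 MPa
dolomite: 2770 kg/m³ × 9.8 m/s² × 1960 m = 5.321×10^7 Pa = 53.21 MPa
amphibolite: 3070 kg/m³ × 9.8 m/s² × 9210 m = 2.771×10^8 Pa = 277.1 MPa
Total = 11.78 + 53.21 + 277.1 = 342.07 MPa
Pore pressure P_p = 1180 kg/m³ × 9.8 m/s² × 11780 m = 1.362×10^8 Pa = 136.2 MPa
Effective stress σ' = σ_v − P_p = 342.1 − 136.2 = 205.85 MPa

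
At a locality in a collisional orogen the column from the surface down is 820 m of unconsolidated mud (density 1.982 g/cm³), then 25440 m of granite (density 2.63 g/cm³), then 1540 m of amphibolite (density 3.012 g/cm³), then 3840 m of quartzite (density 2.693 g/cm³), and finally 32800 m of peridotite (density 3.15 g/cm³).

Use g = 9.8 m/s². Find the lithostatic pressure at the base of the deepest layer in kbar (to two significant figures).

unconsolidated mud: 1982 kg/m³ × 9.8 m/s² × 820 m = 1.593×10^7 Pa = 0.1593 kbar
granite: 2630 kg/m³ × 9.8 m/s² × 25440 m = 6.557×10^8 Pa = 6.557 kbar
amphibolite: 3012 kg/m³ × 9.8 m/s² × 1540 m = 4.546×10^7 Pa = 0.4546 kbar
quartzite: 2693 kg/m³ × 9.8 m/s² × 3840 m = 1.013×10^8 Pa = 1.013 kbar
peridotite: 3150 kg/m³ × 9.8 m/s² × 32800 m = 1.013×10^9 Pa = 10.13 kbar
Total = 0.1593 + 6.557 + 0.4546 + 1.013 + 10.13 = 18.310 kbar

18 kbar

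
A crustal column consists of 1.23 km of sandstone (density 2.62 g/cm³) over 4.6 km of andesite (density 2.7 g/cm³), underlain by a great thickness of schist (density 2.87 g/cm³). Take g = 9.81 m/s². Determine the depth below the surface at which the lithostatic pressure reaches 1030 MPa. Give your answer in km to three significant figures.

37.0 km

Pressure at base of upper layers: 2620×9.81×1230 + 2700×9.81×4600 = 1.535×10^8 Pa = 153.5 MPa
Remaining pressure to be supplied by schist: 1.030×10^9 − 1.535×10^8 = 8.765×10^8 Pa
Additional depth in schist = 8.765×10^8 Pa / (2870 kg/m³ × 9.81 m/s²) = 31133 m
Total depth = 5830 m + 31133 m = 36963 m
= 36.963 km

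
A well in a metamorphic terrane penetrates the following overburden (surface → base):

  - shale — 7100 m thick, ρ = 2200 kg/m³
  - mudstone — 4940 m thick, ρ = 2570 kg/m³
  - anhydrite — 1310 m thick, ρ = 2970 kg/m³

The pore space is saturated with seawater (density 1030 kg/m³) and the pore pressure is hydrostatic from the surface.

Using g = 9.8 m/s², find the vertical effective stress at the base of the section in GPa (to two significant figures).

Overburden (lithostatic) stress σ_v:
shale: 2200 kg/m³ × 9.8 m/s² × 7100 m = 1.531×10^8 Pa = 153.1 MPa
mudstone: 2570 kg/m³ × 9.8 m/s² × 4940 m = 1.244×10^8 Pa = 124.4 MPa
anhydrite: 2970 kg/m³ × 9.8 m/s² × 1310 m = 3.813×10^7 Pa = 38.13 MPa
Total = 153.1 + 124.4 + 38.13 = 315.62 MPa
Pore pressure P_p = 1030 kg/m³ × 9.8 m/s² × 13350 m = 1.348×10^8 Pa = 134.8 MPa
Effective stress σ' = σ_v − P_p = 315.6 − 134.8 = 180.87 MPa = 0.18087 GPa

0.18 GPa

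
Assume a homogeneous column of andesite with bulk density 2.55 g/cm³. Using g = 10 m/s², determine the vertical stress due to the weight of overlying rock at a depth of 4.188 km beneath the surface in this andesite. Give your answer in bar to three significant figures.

1070 bar

andesite: 2550 kg/m³ × 10 m/s² × 4188 m = 1.068×10^8 Pa = 1068 bar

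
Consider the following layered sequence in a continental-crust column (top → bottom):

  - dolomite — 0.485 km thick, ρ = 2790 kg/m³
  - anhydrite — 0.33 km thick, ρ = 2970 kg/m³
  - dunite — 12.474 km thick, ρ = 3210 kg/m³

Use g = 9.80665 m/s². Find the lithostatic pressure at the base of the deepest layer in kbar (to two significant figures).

4.2 kbar

dolomite: 2790 kg/m³ × 9.80665 m/s² × 485 m = 1.327×10^7 Pa = 0.1327 kbar
anhydrite: 2970 kg/m³ × 9.80665 m/s² × 330 m = 9.611×10^6 Pa = 0.09611 kbar
dunite: 3210 kg/m³ × 9.80665 m/s² × 12474 m = 3.927×10^8 Pa = 3.927 kbar
Total = 0.1327 + 0.09611 + 3.927 = 4.1555 kbar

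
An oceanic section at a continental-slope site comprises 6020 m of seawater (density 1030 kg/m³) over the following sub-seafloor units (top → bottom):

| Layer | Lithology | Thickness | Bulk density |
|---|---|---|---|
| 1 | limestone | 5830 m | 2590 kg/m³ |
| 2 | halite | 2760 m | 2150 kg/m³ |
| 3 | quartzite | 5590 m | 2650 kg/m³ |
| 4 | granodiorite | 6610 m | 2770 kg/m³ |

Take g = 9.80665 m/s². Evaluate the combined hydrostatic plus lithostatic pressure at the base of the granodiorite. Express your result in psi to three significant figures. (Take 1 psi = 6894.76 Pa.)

seawater: 1030 kg/m³ × 9.80665 m/s² × 6020 m = 6.081×10^7 Pa = 8819 psi
limestone: 2590 kg/m³ × 9.80665 m/s² × 5830 m = 1.481×10^8 Pa = 21477 psi
halite: 2150 kg/m³ × 9.80665 m/s² × 2760 m = 5.819×10^7 Pa = 8440 psi
quartzite: 2650 kg/m³ × 9.80665 m/s² × 5590 m = 1.453×10^8 Pa = 21070 psi
granodiorite: 2770 kg/m³ × 9.80665 m/s² × 6610 m = 1.796×10^8 Pa = 26043 psi
Total = 8819 + 21477 + 8440 + 21070 + 26043 = 85849 psi

85800 psi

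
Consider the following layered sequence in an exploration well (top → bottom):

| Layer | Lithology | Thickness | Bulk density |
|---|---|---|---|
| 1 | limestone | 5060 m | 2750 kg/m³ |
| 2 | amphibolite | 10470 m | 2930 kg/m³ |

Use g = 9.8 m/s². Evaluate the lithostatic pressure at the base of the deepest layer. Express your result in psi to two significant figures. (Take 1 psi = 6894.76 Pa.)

63000 psi

limestone: 2750 kg/m³ × 9.8 m/s² × 5060 m = 1.364×10^8 Pa = 19778 psi
amphibolite: 2930 kg/m³ × 9.8 m/s² × 10470 m = 3.006×10^8 Pa = 43604 psi
Total = 19778 + 43604 = 63382 psi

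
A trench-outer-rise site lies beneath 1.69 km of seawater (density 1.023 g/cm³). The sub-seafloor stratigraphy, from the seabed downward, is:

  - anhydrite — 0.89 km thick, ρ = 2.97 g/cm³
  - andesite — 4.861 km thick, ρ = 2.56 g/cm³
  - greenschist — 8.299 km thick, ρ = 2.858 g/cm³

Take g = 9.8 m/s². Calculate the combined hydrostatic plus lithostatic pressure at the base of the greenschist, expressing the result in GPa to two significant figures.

0.40 GPa

seawater: 1023 kg/m³ × 9.8 m/s² × 1690 m = 1.694×10^7 Pa = 0.01694 GPa
anhydrite: 2970 kg/m³ × 9.8 m/s² × 890 m = 2.590×10^7 Pa = 0.02590 GPa
andesite: 2560 kg/m³ × 9.8 m/s² × 4861 m = 1.220×10^8 Pa = 0.1220 GPa
greenschist: 2858 kg/m³ × 9.8 m/s² × 8299 m = 2.324×10^8 Pa = 0.2324 GPa
Total = 0.01694 + 0.02590 + 0.1220 + 0.2324 = 0.39724 GPa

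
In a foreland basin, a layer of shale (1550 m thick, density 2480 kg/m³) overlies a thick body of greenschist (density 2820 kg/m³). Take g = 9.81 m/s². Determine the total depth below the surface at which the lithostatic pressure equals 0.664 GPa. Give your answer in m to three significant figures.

24200 m

Pressure at base of upper layers: 2480×9.81×1550 = 3.771×10^7 Pa = 0.03771 GPa
Remaining pressure to be supplied by greenschist: 6.640×10^8 − 3.771×10^7 = 6.263×10^8 Pa
Additional depth in greenschist = 6.263×10^8 Pa / (2820 kg/m³ × 9.81 m/s²) = 22639 m
Total depth = 1550 m + 22639 m = 24189 m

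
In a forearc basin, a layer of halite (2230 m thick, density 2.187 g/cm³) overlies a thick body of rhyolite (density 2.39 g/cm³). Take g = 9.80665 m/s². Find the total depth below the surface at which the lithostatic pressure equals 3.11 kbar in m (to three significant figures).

Pressure at base of upper layers: 2187×9.80665×2230 = 4.783×10^7 Pa = 0.4783 kbar
Remaining pressure to be supplied by rhyolite: 3.110×10^8 − 4.783×10^7 = 2.632×10^8 Pa
Additional depth in rhyolite = 2.632×10^8 Pa / (2390 kg/m³ × 9.80665 m/s²) = 11229 m
Total depth = 2230 m + 11229 m = 13459 m

13500 m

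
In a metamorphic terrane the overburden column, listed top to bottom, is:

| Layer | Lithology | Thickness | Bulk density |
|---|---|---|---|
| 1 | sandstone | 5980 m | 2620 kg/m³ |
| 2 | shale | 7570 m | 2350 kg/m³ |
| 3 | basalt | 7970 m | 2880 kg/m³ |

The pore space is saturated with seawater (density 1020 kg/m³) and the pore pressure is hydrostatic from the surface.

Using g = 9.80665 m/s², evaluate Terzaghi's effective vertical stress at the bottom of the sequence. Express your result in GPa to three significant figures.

Overburden (lithostatic) stress σ_v:
sandstone: 2620 kg/m³ × 9.80665 m/s² × 5980 m = 1.536×10^8 Pa = 153.6 MPa
shale: 2350 kg/m³ × 9.80665 m/s² × 7570 m = 1.745×10^8 Pa = 174.5 MPa
basalt: 2880 kg/m³ × 9.80665 m/s² × 7970 m = 2.251×10^8 Pa = 225.1 MPa
Total = 153.6 + 174.5 + 225.1 = 553.20 MPa
Pore pressure P_p = 1020 kg/m³ × 9.80665 m/s² × 21520 m = 2.153×10^8 Pa = 215.3 MPa
Effective stress σ' = σ_v − P_p = 553.2 − 215.3 = 337.94 MPa = 0.33794 GPa

0.338 GPa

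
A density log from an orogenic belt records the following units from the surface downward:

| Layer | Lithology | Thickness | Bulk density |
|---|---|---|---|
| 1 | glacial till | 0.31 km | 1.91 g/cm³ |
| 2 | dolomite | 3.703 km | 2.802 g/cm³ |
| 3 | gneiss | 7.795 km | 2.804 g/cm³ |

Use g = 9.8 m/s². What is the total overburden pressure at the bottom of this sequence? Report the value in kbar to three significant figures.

glacial till: 1910 kg/m³ × 9.8 m/s² × 310 m = 5.803×10^6 Pa = 0.05803 kbar
dolomite: 2802 kg/m³ × 9.8 m/s² × 3703 m = 1.017×10^8 Pa = 1.017 kbar
gneiss: 2804 kg/m³ × 9.8 m/s² × 7795 m = 2.142×10^8 Pa = 2.142 kbar
Total = 0.05803 + 1.017 + 2.142 = 3.2169 kbar

3.22 kbar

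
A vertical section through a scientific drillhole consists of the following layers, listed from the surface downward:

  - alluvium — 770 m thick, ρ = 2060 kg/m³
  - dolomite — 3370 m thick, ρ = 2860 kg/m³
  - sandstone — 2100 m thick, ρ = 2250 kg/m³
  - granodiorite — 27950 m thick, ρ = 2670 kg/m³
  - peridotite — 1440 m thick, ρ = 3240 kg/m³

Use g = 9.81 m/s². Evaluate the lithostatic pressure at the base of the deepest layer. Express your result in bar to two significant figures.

alluvium: 2060 kg/m³ × 9.81 m/s² × 770 m = 1.556×10^7 Pa = 155.6 bar
dolomite: 2860 kg/m³ × 9.81 m/s² × 3370 m = 9.455×10^7 Pa = 945.5 bar
sandstone: 2250 kg/m³ × 9.81 m/s² × 2100 m = 4.635×10^7 Pa = 463.5 bar
granodiorite: 2670 kg/m³ × 9.81 m/s² × 27950 m = 7.321×10^8 Pa = 7321 bar
peridotite: 3240 kg/m³ × 9.81 m/s² × 1440 m = 4.577×10^7 Pa = 457.7 bar
Total = 155.6 + 945.5 + 463.5 + 7321 + 457.7 = 9343.2 bar

9300 bar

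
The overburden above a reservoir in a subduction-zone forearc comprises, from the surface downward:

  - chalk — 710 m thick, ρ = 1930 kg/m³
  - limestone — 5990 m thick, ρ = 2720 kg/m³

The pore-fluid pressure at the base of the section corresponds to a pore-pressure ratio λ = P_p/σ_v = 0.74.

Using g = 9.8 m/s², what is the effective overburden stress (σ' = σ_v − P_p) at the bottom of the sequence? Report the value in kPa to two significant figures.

Overburden (lithostatic) stress σ_v:
chalk: 1930 kg/m³ × 9.8 m/s² × 710 m = 1.343×10^7 Pa = 13.43 MPa
limestone: 2720 kg/m³ × 9.8 m/s² × 5990 m = 1.597×10^8 Pa = 159.7 MPa
Total = 13.43 + 159.7 = 173.10 MPa
Pore pressure P_p = λ·σ_v = 0.74 × 173.1 MPa = 128.1 MPa
Effective stress σ' = σ_v − P_p = 173.1 − 128.1 = 45.006 MPa = 45006 kPa

45000 kPa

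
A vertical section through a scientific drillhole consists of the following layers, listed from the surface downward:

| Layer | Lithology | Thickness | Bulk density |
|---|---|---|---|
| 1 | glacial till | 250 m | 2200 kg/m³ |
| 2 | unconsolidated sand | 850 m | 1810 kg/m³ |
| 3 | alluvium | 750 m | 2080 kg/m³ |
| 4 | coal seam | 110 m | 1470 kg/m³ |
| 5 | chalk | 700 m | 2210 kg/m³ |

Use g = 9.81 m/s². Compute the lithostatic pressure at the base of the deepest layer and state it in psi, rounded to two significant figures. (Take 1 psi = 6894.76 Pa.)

glacial till: 2200 kg/m³ × 9.81 m/s² × 250 m = 5.396×10^6 Pa = 782.6 psi
unconsolidated sand: 1810 kg/m³ × 9.81 m/s² × 850 m = 1.509×10^7 Pa = 2189 psi
alluvium: 2080 kg/m³ × 9.81 m/s² × 750 m = 1.530×10^7 Pa = 2220 psi
coal seam: 1470 kg/m³ × 9.81 m/s² × 110 m = 1.586×10^6 Pa = 230.1 psi
chalk: 2210 kg/m³ × 9.81 m/s² × 700 m = 1.518×10^7 Pa = 2201 psi
Total = 782.6 + 2189 + 2220 + 230.1 + 2201 = 7622.3 psi

7600 psi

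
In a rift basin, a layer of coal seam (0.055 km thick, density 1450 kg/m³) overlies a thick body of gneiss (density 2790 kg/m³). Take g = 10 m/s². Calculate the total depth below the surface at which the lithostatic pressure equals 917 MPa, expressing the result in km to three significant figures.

32.9 km

Pressure at base of upper layers: 1450×10×55 = 7.975×10^5 Pa = 0.7975 MPa
Remaining pressure to be supplied by gneiss: 9.170×10^8 − 7.975×10^5 = 9.162×10^8 Pa
Additional depth in gneiss = 9.162×10^8 Pa / (2790 kg/m³ × 10 m/s²) = 32839 m
Total depth = 55 m + 32839 m = 32894 m
= 32.894 km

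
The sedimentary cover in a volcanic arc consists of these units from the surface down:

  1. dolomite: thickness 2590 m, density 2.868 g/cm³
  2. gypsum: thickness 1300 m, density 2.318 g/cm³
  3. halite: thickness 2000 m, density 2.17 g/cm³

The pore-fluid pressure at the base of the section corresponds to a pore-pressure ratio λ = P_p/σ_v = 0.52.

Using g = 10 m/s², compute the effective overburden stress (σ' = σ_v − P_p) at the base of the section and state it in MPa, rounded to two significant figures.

71 MPa

Overburden (lithostatic) stress σ_v:
dolomite: 2868 kg/m³ × 10 m/s² × 2590 m = 7.428×10^7 Pa = 74.28 MPa
gypsum: 2318 kg/m³ × 10 m/s² × 1300 m = 3.013×10^7 Pa = 30.13 MPa
halite: 2170 kg/m³ × 10 m/s² × 2000 m = 4.340×10^7 Pa = 43.40 MPa
Total = 74.28 + 30.13 + 43.40 = 147.82 MPa
Pore pressure P_p = λ·σ_v = 0.52 × 147.8 MPa = 76.86 MPa
Effective stress σ' = σ_v − P_p = 147.8 − 76.86 = 70.951 MPa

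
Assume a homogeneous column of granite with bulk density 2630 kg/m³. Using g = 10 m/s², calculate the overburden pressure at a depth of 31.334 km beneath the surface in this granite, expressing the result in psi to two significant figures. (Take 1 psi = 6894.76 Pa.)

granite: 2630 kg/m³ × 10 m/s² × 31334 m = 8.241×10^8 Pa = 1.195×10^5 psi

120000 psi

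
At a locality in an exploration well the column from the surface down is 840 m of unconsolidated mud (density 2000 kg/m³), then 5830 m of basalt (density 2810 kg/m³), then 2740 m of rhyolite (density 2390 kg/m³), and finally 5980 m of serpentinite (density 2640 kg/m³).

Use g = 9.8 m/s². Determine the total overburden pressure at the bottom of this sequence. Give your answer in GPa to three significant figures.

0.396 GPa

unconsolidated mud: 2000 kg/m³ × 9.8 m/s² × 840 m = 1.646×10^7 Pa = 0.01646 GPa
basalt: 2810 kg/m³ × 9.8 m/s² × 5830 m = 1.605×10^8 Pa = 0.1605 GPa
rhyolite: 2390 kg/m³ × 9.8 m/s² × 2740 m = 6.418×10^7 Pa = 0.06418 GPa
serpentinite: 2640 kg/m³ × 9.8 m/s² × 5980 m = 1.547×10^8 Pa = 0.1547 GPa
Total = 0.01646 + 0.1605 + 0.06418 + 0.1547 = 0.39590 GPa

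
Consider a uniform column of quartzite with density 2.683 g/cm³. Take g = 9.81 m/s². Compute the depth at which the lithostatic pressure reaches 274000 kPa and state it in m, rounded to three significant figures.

h = P/(ρg) = 274000 kPa / (2683 kg/m³ × 9.81 m/s²) = 2.740×10^8 Pa / 26320 Pa/m = 10410 m

10400 m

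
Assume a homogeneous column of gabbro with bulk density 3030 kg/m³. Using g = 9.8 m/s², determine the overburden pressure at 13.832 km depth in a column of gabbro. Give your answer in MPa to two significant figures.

gabbro: 3030 kg/m³ × 9.8 m/s² × 13832 m = 4.107×10^8 Pa = 410.7 MPa

410 MPa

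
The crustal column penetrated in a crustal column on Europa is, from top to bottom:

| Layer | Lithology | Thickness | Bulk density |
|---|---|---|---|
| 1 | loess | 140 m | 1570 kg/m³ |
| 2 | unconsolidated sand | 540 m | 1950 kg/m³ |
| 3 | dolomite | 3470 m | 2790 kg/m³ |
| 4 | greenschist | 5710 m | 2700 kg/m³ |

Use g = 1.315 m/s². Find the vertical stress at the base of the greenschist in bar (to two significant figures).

350 bar

loess: 1570 kg/m³ × 1.315 m/s² × 140 m = 2.890×10^5 Pa = 2.890 bar
unconsolidated sand: 1950 kg/m³ × 1.315 m/s² × 540 m = 1.385×10^6 Pa = 13.85 bar
dolomite: 2790 kg/m³ × 1.315 m/s² × 3470 m = 1.273×10^7 Pa = 127.3 bar
greenschist: 2700 kg/m³ × 1.315 m/s² × 5710 m = 2.027×10^7 Pa = 202.7 bar
Total = 2.890 + 13.85 + 127.3 + 202.7 = 346.78 bar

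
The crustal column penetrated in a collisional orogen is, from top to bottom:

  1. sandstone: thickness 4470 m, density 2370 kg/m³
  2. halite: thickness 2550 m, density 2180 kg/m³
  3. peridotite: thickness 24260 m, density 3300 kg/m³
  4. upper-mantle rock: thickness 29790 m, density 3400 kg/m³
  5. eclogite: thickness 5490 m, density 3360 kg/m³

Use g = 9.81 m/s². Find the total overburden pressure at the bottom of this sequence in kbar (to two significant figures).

21 kbar

sandstone: 2370 kg/m³ × 9.81 m/s² × 4470 m = 1.039×10^8 Pa = 1.039 kbar
halite: 2180 kg/m³ × 9.81 m/s² × 2550 m = 5.453×10^7 Pa = 0.5453 kbar
peridotite: 3300 kg/m³ × 9.81 m/s² × 24260 m = 7.854×10^8 Pa = 7.854 kbar
upper-mantle rock: 3400 kg/m³ × 9.81 m/s² × 29790 m = 9.936×10^8 Pa = 9.936 kbar
eclogite: 3360 kg/m³ × 9.81 m/s² × 5490 m = 1.810×10^8 Pa = 1.810 kbar
Total = 1.039 + 0.5453 + 7.854 + 9.936 + 1.810 = 21.184 kbar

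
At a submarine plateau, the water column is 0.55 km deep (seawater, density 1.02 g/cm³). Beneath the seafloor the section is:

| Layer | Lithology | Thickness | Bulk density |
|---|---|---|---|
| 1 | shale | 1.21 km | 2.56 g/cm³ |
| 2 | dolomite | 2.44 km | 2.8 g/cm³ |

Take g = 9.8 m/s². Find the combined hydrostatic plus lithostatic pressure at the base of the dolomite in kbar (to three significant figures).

1.03 kbar

seawater: 1020 kg/m³ × 9.8 m/s² × 550 m = 5.498×10^6 Pa = 0.05498 kbar
shale: 2560 kg/m³ × 9.8 m/s² × 1210 m = 3.036×10^7 Pa = 0.3036 kbar
dolomite: 2800 kg/m³ × 9.8 m/s² × 2440 m = 6.695×10^7 Pa = 0.6695 kbar
Total = 0.05498 + 0.3036 + 0.6695 = 1.0281 kbar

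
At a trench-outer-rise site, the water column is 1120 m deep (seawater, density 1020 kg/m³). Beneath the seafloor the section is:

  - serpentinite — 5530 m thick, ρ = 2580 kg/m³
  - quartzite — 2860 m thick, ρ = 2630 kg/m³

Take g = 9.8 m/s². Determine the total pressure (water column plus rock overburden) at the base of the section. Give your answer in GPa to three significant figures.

0.225 GPa

seawater: 1020 kg/m³ × 9.8 m/s² × 1120 m = 1.120×10^7 Pa = 0.01120 GPa
serpentinite: 2580 kg/m³ × 9.8 m/s² × 5530 m = 1.398×10^8 Pa = 0.1398 GPa
quartzite: 2630 kg/m³ × 9.8 m/s² × 2860 m = 7.371×10^7 Pa = 0.07371 GPa
Total = 0.01120 + 0.1398 + 0.07371 = 0.22473 GPa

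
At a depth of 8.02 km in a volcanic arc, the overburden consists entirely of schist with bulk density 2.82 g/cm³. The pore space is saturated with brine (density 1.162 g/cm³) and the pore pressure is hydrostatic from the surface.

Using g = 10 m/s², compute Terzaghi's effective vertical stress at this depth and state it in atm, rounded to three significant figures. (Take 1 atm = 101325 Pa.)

Overburden (lithostatic) stress σ_v:
schist: 2820 kg/m³ × 10 m/s² × 8020 m = 2.262×10^8 Pa = 226.2 MPa
Pore pressure P_p = 1162 kg/m³ × 10 m/s² × 8020 m = 9.319×10^7 Pa = 93.19 MPa
Effective stress σ' = σ_v − P_p = 226.2 − 93.19 = 132.97 MPa = 1312.3 atm

1310 atm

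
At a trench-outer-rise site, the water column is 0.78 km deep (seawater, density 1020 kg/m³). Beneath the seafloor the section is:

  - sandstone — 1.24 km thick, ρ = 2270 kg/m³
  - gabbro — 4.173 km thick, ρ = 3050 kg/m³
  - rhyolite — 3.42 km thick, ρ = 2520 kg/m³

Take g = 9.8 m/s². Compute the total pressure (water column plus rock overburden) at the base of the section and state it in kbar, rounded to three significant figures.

2.45 kbar

seawater: 1020 kg/m³ × 9.8 m/s² × 780 m = 7.797×10^6 Pa = 0.07797 kbar
sandstone: 2270 kg/m³ × 9.8 m/s² × 1240 m = 2.759×10^7 Pa = 0.2759 kbar
gabbro: 3050 kg/m³ × 9.8 m/s² × 4173 m = 1.247×10^8 Pa = 1.247 kbar
rhyolite: 2520 kg/m³ × 9.8 m/s² × 3420 m = 8.446×10^7 Pa = 0.8446 kbar
Total = 0.07797 + 0.2759 + 1.247 + 0.8446 = 2.4457 kbar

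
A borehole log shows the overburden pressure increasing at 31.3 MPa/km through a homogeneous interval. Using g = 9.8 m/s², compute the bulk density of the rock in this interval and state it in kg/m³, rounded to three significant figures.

3190 kg/m³

ρ = (dP/dz)/g = 31.3 MPa/km / 9.8 m/s² = 31300 Pa/m / 9.8 m/s² = 3193.9 kg/m³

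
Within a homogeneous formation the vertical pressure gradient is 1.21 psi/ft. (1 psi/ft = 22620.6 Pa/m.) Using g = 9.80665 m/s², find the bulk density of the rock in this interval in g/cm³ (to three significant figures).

ρ = (dP/dz)/g = 1.21 psi/ft / 9.80665 m/s² = 27371 Pa/m / 9.80665 m/s² = 2791.1 kg/m³
= 2.791 g/cm³

2.79 g/cm³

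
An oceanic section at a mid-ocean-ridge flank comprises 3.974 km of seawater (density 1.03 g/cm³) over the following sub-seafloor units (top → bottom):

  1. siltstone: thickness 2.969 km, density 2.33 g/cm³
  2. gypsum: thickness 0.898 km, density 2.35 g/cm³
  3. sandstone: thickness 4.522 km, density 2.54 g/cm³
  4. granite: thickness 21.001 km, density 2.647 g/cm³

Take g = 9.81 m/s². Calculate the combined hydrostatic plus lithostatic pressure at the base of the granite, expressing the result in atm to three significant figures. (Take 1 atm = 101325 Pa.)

7760 atm

seawater: 1030 kg/m³ × 9.81 m/s² × 3974 m = 4.015×10^7 Pa = 396.3 atm
siltstone: 2330 kg/m³ × 9.81 m/s² × 2969 m = 6.786×10^7 Pa = 669.8 atm
gypsum: 2350 kg/m³ × 9.81 m/s² × 898 m = 2.070×10^7 Pa = 204.3 atm
sandstone: 2540 kg/m³ × 9.81 m/s² × 4522 m = 1.127×10^8 Pa = 1112 atm
granite: 2647 kg/m³ × 9.81 m/s² × 21001 m = 5.453×10^8 Pa = 5382 atm
Total = 396.3 + 669.8 + 204.3 + 1112 + 5382 = 7764.4 atm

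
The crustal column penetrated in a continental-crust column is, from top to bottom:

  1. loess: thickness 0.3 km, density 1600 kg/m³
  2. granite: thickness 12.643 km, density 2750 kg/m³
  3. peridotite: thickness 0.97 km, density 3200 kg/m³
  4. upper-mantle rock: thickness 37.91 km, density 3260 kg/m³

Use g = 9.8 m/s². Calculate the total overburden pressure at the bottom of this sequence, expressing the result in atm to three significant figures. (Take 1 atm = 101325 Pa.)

loess: 1600 kg/m³ × 9.8 m/s² × 300 m = 4.704×10^6 Pa = 46.42 atm
granite: 2750 kg/m³ × 9.8 m/s² × 12643 m = 3.407×10^8 Pa = 3363 atm
peridotite: 3200 kg/m³ × 9.8 m/s² × 970 m = 3.042×10^7 Pa = 300.2 atm
upper-mantle rock: 3260 kg/m³ × 9.8 m/s² × 37910 m = 1.211×10^9 Pa = 11953 atm
Total = 46.42 + 3363 + 300.2 + 11953 = 15662 atm

15700 atm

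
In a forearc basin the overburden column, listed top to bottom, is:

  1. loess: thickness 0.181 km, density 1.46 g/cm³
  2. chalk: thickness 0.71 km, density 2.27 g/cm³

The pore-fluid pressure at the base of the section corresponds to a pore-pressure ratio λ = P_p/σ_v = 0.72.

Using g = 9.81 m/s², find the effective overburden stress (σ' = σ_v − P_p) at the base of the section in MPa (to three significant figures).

Overburden (lithostatic) stress σ_v:
loess: 1460 kg/m³ × 9.81 m/s² × 181 m = 2.592×10^6 Pa = 2.592 MPa
chalk: 2270 kg/m³ × 9.81 m/s² × 710 m = 1.581×10^7 Pa = 15.81 MPa
Total = 2.592 + 15.81 = 18.403 MPa
Pore pressure P_p = λ·σ_v = 0.72 × 18.40 MPa = 13.25 MPa
Effective stress σ' = σ_v − P_p = 18.40 − 13.25 = 5.1529 MPa

5.15 MPa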